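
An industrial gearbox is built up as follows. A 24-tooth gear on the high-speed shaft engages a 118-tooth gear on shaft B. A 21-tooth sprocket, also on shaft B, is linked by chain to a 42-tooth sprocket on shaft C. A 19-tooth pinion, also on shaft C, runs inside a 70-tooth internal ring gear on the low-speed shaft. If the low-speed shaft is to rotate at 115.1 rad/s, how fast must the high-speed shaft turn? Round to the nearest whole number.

Overall ratio R = 4.9167 × 2 × 3.6842 = 36.228.
Required input speed = output speed × R = 115.1 × 36.228 = 4169.9 rad/s.

4170 rad/s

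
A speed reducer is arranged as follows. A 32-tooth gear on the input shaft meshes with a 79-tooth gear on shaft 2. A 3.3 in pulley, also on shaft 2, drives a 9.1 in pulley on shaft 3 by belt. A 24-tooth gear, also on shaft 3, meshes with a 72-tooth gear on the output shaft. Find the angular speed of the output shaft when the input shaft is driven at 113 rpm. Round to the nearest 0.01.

Gear mesh: ratio = 79/32 = 2.4688, so shaft 2 turns at 113 / 2.4688 = 45.772 rpm.
Belt: ratio = 9.1/3.3 = 2.7576, so shaft 3 turns at 45.772 / 2.7576 = 16.599 rpm.
Gear mesh: ratio = 72/24 = 3, so the output shaft turns at 16.599 / 3 = 5.5329 rpm.

5.53 rpm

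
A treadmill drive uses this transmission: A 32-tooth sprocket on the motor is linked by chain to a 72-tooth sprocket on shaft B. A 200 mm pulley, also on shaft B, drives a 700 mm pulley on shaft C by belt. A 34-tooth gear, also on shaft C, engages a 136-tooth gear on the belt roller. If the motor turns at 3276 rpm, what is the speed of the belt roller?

the motor → shaft B (chain, 72/32): 3276 ÷ 2.25 = 1456 rpm
shaft B → shaft C (belt, 700/200): 1456 ÷ 3.5 = 416 rpm
shaft C → the belt roller (gear mesh, 136/34): 416 ÷ 4 = 104 rpm

104 rpm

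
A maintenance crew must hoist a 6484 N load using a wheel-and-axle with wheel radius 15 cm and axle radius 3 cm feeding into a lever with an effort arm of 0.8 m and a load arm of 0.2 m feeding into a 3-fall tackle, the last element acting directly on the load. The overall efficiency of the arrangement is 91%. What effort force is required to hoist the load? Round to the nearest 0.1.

Wheel-and-axle MA = R/r = 15/3 = 5.
Lever MA = effort arm / load arm = 0.8/0.2 = 4.
Block-and-tackle MA = number of supporting rope parts = 3.
Combined ideal MA = 5 × 4 × 3 = 60.
Actual MA = 60 × 0.91 = 54.6.
Effort = load / actual MA = 6484 / 54.6 = 118.75 N.

118.8 N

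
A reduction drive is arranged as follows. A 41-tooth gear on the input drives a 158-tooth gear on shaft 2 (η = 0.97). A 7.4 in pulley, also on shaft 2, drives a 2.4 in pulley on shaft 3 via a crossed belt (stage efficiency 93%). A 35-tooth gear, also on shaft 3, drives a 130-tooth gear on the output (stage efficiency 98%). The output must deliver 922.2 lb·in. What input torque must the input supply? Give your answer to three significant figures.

225 lb·in

Overall ratio R = 3.8537 × 0.32432 × 3.7143 = 4.6422; overall efficiency η = 0.97 × 0.93 × 0.98 = 0.8841.
Input torque = output torque / (R × η) = 922.2 / (4.6422 × 0.8841) = 224.71 lb·in.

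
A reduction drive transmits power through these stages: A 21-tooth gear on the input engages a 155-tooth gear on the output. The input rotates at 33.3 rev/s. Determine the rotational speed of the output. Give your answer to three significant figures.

gear mesh 155/21 = 7.381 → 33.3/7.381 = 4.5116 rev/s

4.51 rev/s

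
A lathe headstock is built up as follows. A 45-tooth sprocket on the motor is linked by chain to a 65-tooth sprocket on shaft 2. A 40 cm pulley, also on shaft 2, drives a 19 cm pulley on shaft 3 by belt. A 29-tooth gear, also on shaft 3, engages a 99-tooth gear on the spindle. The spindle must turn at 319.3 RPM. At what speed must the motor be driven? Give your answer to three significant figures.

748 RPM

Overall ratio R = 1.4444 × 0.475 × 3.4138 = 2.3422.
Required input speed = output speed × R = 319.3 × 2.3422 = 747.88 RPM.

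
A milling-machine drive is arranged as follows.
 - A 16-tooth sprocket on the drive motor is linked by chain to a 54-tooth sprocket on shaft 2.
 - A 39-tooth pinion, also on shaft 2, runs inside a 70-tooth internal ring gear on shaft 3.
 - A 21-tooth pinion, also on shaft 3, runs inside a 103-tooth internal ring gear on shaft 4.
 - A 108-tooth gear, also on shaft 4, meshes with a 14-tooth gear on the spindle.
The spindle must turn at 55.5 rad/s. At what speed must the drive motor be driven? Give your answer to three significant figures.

Overall ratio R = 3.375 × 1.7949 × 4.9048 × 0.12963 = 3.8515.
Required input speed = output speed × R = 55.5 × 3.8515 = 213.76 rad/s.

214 rad/s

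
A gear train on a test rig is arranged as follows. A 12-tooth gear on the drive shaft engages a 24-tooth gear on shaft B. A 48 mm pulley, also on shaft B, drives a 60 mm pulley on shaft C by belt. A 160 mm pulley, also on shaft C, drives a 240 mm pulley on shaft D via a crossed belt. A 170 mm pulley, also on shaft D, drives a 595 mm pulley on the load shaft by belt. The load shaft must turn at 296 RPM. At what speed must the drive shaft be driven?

Overall ratio R = 2 × 1.25 × 1.5 × 3.5 = 13.125.
Required input speed = output speed × R = 296 × 13.125 = 3885 RPM.

3885 RPM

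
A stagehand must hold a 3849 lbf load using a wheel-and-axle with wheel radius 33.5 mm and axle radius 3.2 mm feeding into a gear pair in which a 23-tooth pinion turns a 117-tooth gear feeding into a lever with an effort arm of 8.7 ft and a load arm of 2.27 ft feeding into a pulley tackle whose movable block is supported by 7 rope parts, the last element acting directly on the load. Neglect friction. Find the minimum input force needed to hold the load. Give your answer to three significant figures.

2.69 lbf

Wheel-and-axle MA = R/r = 33.5/3.2 = 10.469.
Gear pair MA = 117/23 = 5.087.
Lever MA = effort arm / load arm = 8.7/2.27 = 3.8326.
Block-and-tackle MA = number of supporting rope parts = 7.
Combined ideal MA = 10.469 × 5.087 × 3.8326 × 7 = 1428.7.
Effort = load / MA = 3849 / 1428.7 = 2.694 lbf.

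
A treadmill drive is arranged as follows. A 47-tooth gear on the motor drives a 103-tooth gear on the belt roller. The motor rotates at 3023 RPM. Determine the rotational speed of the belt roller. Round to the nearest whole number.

1379 RPM

the motor → the belt roller (gear mesh, 103/47): 3023 ÷ 2.1915 = 1379.4 RPM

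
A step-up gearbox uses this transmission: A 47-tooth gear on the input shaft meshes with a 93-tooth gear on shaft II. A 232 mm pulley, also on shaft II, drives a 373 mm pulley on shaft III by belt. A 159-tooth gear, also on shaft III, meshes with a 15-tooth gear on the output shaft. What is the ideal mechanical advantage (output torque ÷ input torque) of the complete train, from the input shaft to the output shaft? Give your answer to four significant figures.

0.3001

Each stage contributes driven/driver: gear mesh 93/47 = 1.9787, belt 373/232 = 1.6078, gear mesh 15/159 = 0.09434.
Overall: 1.9787 × 1.6078 × 0.09434 = 0.30012.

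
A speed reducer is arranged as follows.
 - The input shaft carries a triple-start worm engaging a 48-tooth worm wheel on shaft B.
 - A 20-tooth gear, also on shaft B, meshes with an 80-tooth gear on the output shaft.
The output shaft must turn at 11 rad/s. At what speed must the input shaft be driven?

704 rad/s

Overall ratio R = 16 × 4 = 64.
Required input speed = output speed × R = 11 × 64 = 704 rad/s.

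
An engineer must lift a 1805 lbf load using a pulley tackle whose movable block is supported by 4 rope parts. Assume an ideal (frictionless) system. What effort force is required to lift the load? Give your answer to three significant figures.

Block-and-tackle MA = number of supporting rope parts = 4.
Effort = load / MA = 1805 / 4 = 451.25 lbf.

451 lbf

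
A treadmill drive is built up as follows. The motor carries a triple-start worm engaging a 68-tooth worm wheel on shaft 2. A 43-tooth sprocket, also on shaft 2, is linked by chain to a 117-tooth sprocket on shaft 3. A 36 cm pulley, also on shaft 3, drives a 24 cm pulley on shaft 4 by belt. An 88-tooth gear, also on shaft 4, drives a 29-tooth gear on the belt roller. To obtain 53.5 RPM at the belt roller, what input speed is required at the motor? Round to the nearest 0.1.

724.9 RPM

Overall ratio R = 22.667 × 2.7209 × 0.66667 × 0.32955 = 13.55.
Required input speed = output speed × R = 53.5 × 13.55 = 724.91 RPM.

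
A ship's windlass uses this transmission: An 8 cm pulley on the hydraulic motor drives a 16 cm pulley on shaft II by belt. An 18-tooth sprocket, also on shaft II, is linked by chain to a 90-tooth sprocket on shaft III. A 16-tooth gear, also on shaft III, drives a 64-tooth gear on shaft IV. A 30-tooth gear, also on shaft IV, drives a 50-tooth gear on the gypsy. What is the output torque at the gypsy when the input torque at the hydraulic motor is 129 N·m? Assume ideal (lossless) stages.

8600 N·m

belt 16/8 = 2 → τ = 129·2 = 258 N·m
chain 90/18 = 5 → τ = 258·5 = 1290 N·m
gear mesh 64/16 = 4 → τ = 1290·4 = 5160 N·m
gear mesh 50/30 = 1.6667 → τ = 5160·1.6667 = 8600 N·m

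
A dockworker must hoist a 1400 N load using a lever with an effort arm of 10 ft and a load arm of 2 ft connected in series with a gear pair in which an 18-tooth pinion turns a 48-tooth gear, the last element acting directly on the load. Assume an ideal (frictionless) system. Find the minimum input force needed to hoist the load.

105 N

Lever MA = effort arm / load arm = 10/2 = 5.
Gear pair MA = 48/18 = 2.6667.
Combined ideal MA = 5 × 2.6667 = 13.333.
Effort = load / MA = 1400 / 13.333 = 105 N.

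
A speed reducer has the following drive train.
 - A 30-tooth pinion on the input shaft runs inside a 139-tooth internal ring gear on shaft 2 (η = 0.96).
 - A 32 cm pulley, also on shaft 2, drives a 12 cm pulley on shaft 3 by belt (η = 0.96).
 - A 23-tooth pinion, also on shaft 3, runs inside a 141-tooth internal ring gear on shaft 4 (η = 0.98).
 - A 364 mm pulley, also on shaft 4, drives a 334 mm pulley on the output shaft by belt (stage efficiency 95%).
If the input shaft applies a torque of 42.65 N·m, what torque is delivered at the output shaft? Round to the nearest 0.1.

357.7 N·m

internal gear 139/30 = 4.6333 → τ = 42.65·4.6333·0.96 = 189.71 N·m
belt 12/32 = 0.375 → τ = 189.71·0.375·0.96 = 68.295 N·m
internal gear 141/23 = 6.1304 → τ = 68.295·6.1304·0.98 = 410.3 N·m
belt 334/364 = 0.91758 → τ = 410.3·0.91758·0.95 = 357.66 N·m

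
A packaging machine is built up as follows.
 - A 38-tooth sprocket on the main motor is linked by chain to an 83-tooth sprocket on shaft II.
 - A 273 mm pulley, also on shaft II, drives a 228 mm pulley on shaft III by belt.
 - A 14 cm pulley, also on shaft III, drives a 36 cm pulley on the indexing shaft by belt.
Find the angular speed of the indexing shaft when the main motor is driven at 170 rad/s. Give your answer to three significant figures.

chain 83/38 = 2.1842 → 170/2.1842 = 77.831 rad/s
belt 228/273 = 0.83516 → 77.831/0.83516 = 93.193 rad/s
belt 36/14 = 2.5714 → 93.193/2.5714 = 36.242 rad/s

36.2 rad/s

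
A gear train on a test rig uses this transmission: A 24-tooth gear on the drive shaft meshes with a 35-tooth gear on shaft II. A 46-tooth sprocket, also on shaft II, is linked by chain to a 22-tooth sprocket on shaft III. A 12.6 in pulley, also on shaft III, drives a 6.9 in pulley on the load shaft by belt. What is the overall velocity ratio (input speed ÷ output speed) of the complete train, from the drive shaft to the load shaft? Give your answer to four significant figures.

Each stage contributes driven/driver: gear mesh 35/24 = 1.4583, chain 22/46 = 0.47826, belt 6.9/12.6 = 0.54762.
Overall: 1.4583 × 0.47826 × 0.54762 = 0.38194.

0.3819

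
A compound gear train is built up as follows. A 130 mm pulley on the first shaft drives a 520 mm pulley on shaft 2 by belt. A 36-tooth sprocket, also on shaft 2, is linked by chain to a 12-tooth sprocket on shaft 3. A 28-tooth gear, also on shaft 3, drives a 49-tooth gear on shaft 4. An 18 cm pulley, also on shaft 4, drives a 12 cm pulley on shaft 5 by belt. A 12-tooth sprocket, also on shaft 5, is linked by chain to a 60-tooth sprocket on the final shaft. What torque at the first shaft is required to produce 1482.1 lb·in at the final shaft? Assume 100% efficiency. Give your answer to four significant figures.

190.6 lb·in

Overall ratio R = 4 × 0.33333 × 1.75 × 0.66667 × 5 = 7.7778.
Input torque = output torque / R = 1482.1 / 7.7778 = 190.56 lb·in.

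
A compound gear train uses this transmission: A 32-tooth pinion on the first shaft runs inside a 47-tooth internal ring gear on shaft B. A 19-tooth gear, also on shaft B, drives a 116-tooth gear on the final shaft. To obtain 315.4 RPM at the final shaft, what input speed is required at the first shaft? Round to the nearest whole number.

Overall ratio R = 1.4688 × 6.1053 = 8.9671.
Required input speed = output speed × R = 315.4 × 8.9671 = 2828.2 RPM.

2828 RPM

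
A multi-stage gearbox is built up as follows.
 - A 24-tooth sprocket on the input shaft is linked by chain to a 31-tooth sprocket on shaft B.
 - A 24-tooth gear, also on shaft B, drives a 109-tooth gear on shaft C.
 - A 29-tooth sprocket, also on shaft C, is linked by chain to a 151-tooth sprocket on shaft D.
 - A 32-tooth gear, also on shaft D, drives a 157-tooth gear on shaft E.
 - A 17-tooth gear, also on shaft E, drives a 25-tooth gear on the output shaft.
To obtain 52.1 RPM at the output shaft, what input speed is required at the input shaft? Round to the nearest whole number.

Overall ratio R = 1.2917 × 4.5417 × 5.2069 × 4.9062 × 1.4706 = 220.39.
Required input speed = output speed × R = 52.1 × 220.39 = 11482 RPM.

11482 RPM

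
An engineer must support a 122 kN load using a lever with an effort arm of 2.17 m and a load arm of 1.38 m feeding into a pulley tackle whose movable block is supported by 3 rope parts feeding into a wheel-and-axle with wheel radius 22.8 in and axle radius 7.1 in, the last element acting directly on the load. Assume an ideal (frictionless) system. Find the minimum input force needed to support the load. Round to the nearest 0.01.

Lever MA = effort arm / load arm = 2.17/1.38 = 1.5725.
Block-and-tackle MA = number of supporting rope parts = 3.
Wheel-and-axle MA = R/r = 22.8/7.1 = 3.2113.
Combined ideal MA = 1.5725 × 3 × 3.2113 = 15.149.
Effort = load / MA = 122 / 15.149 = 8.0534 kN.

8.05 kN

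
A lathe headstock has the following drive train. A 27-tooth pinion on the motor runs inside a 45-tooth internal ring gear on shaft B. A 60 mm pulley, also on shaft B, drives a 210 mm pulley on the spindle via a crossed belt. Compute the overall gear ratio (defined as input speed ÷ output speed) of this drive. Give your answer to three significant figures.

Each stage contributes driven/driver: internal gear 45/27 = 1.6667, belt 210/60 = 3.5.
Overall: 1.6667 × 3.5 = 5.8333.

5.83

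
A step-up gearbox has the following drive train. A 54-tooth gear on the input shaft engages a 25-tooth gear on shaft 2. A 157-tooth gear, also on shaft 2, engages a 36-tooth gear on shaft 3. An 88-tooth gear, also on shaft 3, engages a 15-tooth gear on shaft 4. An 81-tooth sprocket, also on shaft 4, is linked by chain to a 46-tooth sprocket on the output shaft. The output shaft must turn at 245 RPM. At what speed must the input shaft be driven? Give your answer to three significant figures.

Overall ratio R = 0.46296 × 0.2293 × 0.17045 × 0.5679 = 0.010276.
Required input speed = output speed × R = 245 × 0.010276 = 2.5177 RPM.

2.52 RPM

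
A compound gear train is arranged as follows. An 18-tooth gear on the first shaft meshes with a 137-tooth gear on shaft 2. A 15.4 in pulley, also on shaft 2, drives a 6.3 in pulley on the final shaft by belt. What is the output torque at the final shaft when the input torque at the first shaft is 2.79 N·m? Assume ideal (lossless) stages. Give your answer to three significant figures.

8.69 N·m

gear mesh 137/18 = 7.6111 → τ = 2.79·7.6111 = 21.235 N·m
belt 6.3/15.4 = 0.40909 → τ = 21.235·0.40909 = 8.687 N·m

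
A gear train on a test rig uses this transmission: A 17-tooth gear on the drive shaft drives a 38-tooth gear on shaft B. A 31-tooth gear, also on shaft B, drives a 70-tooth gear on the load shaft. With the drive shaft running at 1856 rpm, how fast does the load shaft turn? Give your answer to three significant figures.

368 rpm

gear mesh 38/17 = 2.2353 → 1856/2.2353 = 830.32 rpm
gear mesh 70/31 = 2.2581 → 830.32/2.2581 = 367.71 rpm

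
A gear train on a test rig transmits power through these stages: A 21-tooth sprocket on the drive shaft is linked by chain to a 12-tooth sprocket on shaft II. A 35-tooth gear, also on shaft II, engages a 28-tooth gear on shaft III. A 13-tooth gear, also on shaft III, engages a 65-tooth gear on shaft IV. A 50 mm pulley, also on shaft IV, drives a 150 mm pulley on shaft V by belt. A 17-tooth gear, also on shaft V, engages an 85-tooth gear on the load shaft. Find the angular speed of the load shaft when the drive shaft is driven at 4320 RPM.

126 RPM

chain 12/21 = 0.57143 → 4320/0.57143 = 7560 RPM
gear mesh 28/35 = 0.8 → 7560/0.8 = 9450 RPM
gear mesh 65/13 = 5 → 9450/5 = 1890 RPM
belt 150/50 = 3 → 1890/3 = 630 RPM
gear mesh 85/17 = 5 → 630/5 = 126 RPM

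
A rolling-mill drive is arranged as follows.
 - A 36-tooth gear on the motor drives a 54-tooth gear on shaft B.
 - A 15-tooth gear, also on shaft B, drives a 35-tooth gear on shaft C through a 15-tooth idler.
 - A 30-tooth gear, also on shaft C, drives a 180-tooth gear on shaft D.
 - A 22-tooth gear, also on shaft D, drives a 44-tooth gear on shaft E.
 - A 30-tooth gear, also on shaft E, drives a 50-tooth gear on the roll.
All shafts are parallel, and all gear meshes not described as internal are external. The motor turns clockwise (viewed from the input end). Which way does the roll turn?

the motor → shaft B: external mesh, 1 reversal → CCW.
shaft B → shaft C: driver → idler → driven is 2 external meshes, 2 reversals → CCW.
shaft C → shaft D: external mesh, 1 reversal → CW.
shaft D → shaft E: external mesh, 1 reversal → CCW.
shaft E → the roll: external mesh, 1 reversal → CW.
6 reversals in total — an even number — so the roll turns the same way as the motor.

clockwise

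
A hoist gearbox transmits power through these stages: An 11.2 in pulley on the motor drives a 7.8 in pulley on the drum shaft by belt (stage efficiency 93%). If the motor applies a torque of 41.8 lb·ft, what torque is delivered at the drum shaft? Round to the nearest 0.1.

27.1 lb·ft

After the belt (7.8/11.2): 41.8 × 0.69643 × 0.93 = 27.073 lb·ft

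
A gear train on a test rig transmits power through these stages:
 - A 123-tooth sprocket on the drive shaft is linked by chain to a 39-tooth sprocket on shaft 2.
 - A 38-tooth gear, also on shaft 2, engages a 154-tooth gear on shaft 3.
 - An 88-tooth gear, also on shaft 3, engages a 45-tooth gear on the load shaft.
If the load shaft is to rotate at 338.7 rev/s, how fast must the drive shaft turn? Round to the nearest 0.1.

Overall ratio R = 0.31707 × 4.0526 × 0.51136 = 0.65709.
Required input speed = output speed × R = 338.7 × 0.65709 = 222.56 rev/s.

222.6 rev/s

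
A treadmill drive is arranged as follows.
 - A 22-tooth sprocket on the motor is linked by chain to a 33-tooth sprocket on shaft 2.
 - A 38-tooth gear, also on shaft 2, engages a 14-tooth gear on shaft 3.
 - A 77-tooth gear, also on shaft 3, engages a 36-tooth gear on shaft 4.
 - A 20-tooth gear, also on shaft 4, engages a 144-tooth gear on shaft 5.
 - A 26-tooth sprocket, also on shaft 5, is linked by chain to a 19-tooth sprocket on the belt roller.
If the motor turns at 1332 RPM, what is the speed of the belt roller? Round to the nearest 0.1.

Chain: ratio = 33/22 = 1.5, so shaft 2 turns at 1332 / 1.5 = 888 RPM.
Gear mesh: ratio = 14/38 = 0.36842, so shaft 3 turns at 888 / 0.36842 = 2410.3 RPM.
Gear mesh: ratio = 36/77 = 0.46753, so shaft 4 turns at 2410.3 / 0.46753 = 5155.3 RPM.
Gear mesh: ratio = 144/20 = 7.2, so shaft 5 turns at 5155.3 / 7.2 = 716.02 RPM.
Chain: ratio = 19/26 = 0.73077, so the belt roller turns at 716.02 / 0.73077 = 979.81 RPM.

979.8 RPM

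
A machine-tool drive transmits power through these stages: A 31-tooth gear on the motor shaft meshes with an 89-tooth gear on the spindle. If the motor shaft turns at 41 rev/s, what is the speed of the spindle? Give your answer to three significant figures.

the motor shaft → the spindle (gear mesh, 89/31): 41 ÷ 2.871 = 14.281 rev/s

14.3 rev/s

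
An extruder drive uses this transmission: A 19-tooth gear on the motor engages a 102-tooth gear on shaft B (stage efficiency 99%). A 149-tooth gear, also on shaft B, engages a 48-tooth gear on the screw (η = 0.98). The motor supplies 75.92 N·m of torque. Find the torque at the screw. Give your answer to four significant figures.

gear mesh 102/19 = 5.3684 → τ = 75.92·5.3684·0.99 = 403.49 N·m
gear mesh 48/149 = 0.32215 → τ = 403.49·0.32215·0.98 = 127.39 N·m

127.4 N·m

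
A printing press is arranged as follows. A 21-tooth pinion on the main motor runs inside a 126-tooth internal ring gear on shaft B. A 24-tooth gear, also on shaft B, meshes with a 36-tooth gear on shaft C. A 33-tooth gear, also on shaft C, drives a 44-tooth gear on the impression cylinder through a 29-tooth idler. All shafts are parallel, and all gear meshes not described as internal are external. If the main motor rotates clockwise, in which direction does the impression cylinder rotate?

anticlockwise

the main motor → shaft B: internal mesh, same direction → CW.
shaft B → shaft C: external mesh, 1 reversal → CCW.
shaft C → the impression cylinder: driver → idler → driven is 2 external meshes, 2 reversals → CCW.
3 reversals in total — an odd number — so the impression cylinder turns opposite to the main motor.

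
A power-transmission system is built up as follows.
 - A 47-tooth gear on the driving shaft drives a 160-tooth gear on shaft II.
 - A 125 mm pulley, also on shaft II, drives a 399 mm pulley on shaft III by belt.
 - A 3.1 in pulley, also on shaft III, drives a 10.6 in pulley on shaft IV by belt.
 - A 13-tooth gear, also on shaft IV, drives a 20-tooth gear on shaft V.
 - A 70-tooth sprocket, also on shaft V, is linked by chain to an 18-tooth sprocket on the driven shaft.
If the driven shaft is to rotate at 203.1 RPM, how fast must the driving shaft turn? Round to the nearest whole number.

Overall ratio R = 3.4043 × 3.192 × 3.4194 × 1.5385 × 0.25714 = 14.699.
Required input speed = output speed × R = 203.1 × 14.699 = 2985.4 RPM.

2985 RPM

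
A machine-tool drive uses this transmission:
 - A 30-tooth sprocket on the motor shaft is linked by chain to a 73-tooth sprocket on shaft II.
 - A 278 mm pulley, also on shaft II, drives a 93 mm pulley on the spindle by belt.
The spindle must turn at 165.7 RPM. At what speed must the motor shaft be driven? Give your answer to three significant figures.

Overall ratio R = 2.4333 × 0.33453 = 0.81403.
Required input speed = output speed × R = 165.7 × 0.81403 = 134.88 RPM.

135 RPM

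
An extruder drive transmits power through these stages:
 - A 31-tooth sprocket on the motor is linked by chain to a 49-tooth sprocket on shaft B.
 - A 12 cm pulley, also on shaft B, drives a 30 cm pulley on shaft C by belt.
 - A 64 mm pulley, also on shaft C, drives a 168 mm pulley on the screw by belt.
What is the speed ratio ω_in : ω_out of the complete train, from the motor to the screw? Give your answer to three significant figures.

10.4

Each stage contributes driven/driver: chain 49/31 = 1.5806, belt 30/12 = 2.5, belt 168/64 = 2.625.
Overall: 1.5806 × 2.5 × 2.625 = 10.373.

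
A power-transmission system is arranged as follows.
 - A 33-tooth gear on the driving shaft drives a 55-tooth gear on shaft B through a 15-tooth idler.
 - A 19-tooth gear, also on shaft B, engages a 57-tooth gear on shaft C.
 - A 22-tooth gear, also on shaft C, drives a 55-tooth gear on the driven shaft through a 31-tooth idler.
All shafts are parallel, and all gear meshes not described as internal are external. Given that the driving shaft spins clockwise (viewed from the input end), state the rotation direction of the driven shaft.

the driving shaft → shaft B: driver → idler → driven is 2 external meshes, 2 reversals → CW.
shaft B → shaft C: external mesh, 1 reversal → CCW.
shaft C → the driven shaft: driver → idler → driven is 2 external meshes, 2 reversals → CCW.
5 reversals in total — an odd number — so the driven shaft turns opposite to the driving shaft.

anticlockwise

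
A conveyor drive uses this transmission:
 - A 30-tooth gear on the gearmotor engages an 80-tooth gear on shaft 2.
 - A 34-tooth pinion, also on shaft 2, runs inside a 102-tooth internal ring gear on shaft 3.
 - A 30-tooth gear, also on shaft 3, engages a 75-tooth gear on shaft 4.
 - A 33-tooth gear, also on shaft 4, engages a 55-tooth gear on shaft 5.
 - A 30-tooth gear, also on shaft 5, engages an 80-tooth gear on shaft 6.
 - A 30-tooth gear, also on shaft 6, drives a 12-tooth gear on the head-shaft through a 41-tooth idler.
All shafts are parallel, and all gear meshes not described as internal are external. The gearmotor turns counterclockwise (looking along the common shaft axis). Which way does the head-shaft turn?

the gearmotor → shaft 2: external mesh, 1 reversal → CW.
shaft 2 → shaft 3: internal mesh, same direction → CW.
shaft 3 → shaft 4: external mesh, 1 reversal → CCW.
shaft 4 → shaft 5: external mesh, 1 reversal → CW.
shaft 5 → shaft 6: external mesh, 1 reversal → CCW.
shaft 6 → the head-shaft: driver → idler → driven is 2 external meshes, 2 reversals → CCW.
6 reversals in total — an even number — so the head-shaft turns the same way as the gearmotor.

counterclockwise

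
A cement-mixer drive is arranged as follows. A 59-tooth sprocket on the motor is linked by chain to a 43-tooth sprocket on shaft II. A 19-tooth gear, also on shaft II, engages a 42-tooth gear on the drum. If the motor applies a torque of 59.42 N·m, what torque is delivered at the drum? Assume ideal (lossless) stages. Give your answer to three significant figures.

chain 43/59 = 0.72881 → τ = 59.42·0.72881 = 43.306 N·m
gear mesh 42/19 = 2.2105 → τ = 43.306·2.2105 = 95.729 N·m

95.7 N·m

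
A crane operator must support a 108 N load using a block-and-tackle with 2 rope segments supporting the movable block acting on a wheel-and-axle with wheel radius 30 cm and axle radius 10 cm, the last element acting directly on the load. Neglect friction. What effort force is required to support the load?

18 N

Block-and-tackle MA = number of supporting rope parts = 2.
Wheel-and-axle MA = R/r = 30/10 = 3.
Combined ideal MA = 2 × 3 = 6.
Effort = load / MA = 108 / 6 = 18 N.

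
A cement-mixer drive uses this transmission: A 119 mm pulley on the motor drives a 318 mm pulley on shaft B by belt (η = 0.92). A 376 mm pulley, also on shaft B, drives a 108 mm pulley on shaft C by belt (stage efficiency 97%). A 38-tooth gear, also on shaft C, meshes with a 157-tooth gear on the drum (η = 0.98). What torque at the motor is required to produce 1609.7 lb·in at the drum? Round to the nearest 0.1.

580.4 lb·in

Overall ratio R = 2.6723 × 0.28723 × 4.1316 = 3.1713; overall efficiency η = 0.92 × 0.97 × 0.98 = 0.8746.
Input torque = output torque / (R × η) = 1609.7 / (3.1713 × 0.8746) = 580.4 lb·in.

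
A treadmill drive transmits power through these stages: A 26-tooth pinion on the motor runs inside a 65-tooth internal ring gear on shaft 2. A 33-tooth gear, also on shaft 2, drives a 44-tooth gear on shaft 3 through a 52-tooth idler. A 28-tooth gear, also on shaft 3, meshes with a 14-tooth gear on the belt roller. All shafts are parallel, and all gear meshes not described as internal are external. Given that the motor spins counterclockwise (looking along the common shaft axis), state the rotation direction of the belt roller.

the motor → shaft 2: internal mesh, same direction → CCW.
shaft 2 → shaft 3: driver → idler → driven is 2 external meshes, 2 reversals → CCW.
shaft 3 → the belt roller: external mesh, 1 reversal → CW.
3 reversals in total — an odd number — so the belt roller turns opposite to the motor.

clockwise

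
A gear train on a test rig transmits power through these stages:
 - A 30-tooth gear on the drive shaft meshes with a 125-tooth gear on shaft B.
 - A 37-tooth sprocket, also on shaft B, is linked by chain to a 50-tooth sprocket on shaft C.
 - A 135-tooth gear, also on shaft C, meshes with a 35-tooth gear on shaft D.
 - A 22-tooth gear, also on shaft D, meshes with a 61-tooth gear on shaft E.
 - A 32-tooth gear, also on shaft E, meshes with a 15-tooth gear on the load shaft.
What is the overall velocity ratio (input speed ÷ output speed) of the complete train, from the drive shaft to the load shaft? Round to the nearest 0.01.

Each stage contributes driven/driver: gear mesh 125/30 = 4.1667, chain 50/37 = 1.3514, gear mesh 35/135 = 0.25926, gear mesh 61/22 = 2.7727, gear mesh 15/32 = 0.46875.
Overall: 4.1667 × 1.3514 × 0.25926 × 2.7727 × 0.46875 = 1.8973.

1.90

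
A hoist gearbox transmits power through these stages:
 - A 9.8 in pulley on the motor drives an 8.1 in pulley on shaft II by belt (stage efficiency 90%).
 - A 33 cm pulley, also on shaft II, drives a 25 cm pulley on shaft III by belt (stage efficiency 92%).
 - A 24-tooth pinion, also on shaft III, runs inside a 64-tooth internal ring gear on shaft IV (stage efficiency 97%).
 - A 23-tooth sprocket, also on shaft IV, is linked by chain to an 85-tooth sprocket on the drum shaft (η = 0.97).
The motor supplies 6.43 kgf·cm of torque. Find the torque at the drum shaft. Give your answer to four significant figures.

belt 8.1/9.8 = 0.82653 → τ = 6.43·0.82653·0.90 = 4.7831 kgf·cm
belt 25/33 = 0.75758 → τ = 4.7831·0.75758·0.92 = 3.3337 kgf·cm
internal gear 64/24 = 2.6667 → τ = 3.3337·2.6667·0.97 = 8.6232 kgf·cm
chain 85/23 = 3.6957 → τ = 8.6232·3.6957·0.97 = 30.912 kgf·cm

30.91 kgf·cm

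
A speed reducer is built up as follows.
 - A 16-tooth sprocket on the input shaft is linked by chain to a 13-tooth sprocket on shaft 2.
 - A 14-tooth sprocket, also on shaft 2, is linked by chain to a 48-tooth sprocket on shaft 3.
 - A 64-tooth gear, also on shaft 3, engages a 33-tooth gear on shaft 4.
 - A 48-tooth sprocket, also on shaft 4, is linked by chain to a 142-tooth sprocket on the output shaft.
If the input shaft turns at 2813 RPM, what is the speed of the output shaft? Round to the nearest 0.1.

662.0 RPM

the input shaft → shaft 2 (chain, 13/16): 2813 ÷ 0.8125 = 3462.2 RPM
shaft 2 → shaft 3 (chain, 48/14): 3462.2 ÷ 3.4286 = 1009.8 RPM
shaft 3 → shaft 4 (gear mesh, 33/64): 1009.8 ÷ 0.51562 = 1958.4 RPM
shaft 4 → the output shaft (chain, 142/48): 1958.4 ÷ 2.9583 = 661.99 RPM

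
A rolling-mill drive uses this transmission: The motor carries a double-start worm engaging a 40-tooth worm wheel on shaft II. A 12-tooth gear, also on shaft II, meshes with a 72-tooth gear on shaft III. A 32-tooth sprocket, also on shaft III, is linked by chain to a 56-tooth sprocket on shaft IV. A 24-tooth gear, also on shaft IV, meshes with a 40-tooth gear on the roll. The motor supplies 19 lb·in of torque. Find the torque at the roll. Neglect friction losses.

6650 lb·in

worm 40/2 = 20 → τ = 19·20 = 380 lb·in
gear mesh 72/12 = 6 → τ = 380·6 = 2280 lb·in
chain 56/32 = 1.75 → τ = 2280·1.75 = 3990 lb·in
gear mesh 40/24 = 1.6667 → τ = 3990·1.6667 = 6650 lb·in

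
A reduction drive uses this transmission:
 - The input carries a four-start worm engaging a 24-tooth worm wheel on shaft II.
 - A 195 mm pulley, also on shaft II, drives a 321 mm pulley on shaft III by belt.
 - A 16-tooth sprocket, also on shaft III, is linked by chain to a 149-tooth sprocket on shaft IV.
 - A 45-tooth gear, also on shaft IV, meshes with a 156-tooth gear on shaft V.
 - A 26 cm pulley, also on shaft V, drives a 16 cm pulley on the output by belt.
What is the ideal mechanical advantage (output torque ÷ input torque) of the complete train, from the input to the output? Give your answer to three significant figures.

Each stage contributes driven/driver: worm 24/4 = 6, belt 321/195 = 1.6462, chain 149/16 = 9.3125, gear mesh 156/45 = 3.4667, belt 16/26 = 0.61538.
Overall: 6 × 1.6462 × 9.3125 × 3.4667 × 0.61538 = 196.22.

196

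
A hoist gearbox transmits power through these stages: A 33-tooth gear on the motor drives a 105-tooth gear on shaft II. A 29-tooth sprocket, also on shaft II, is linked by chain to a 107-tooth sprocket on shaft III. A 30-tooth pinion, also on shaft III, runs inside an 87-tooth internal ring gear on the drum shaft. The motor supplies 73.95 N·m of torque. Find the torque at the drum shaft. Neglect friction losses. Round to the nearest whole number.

2518 N·m

After the gear mesh (105/33): 73.95 × 3.1818 = 235.3 N·m
After the chain (107/29): 235.3 × 3.6897 = 868.16 N·m
After the internal gear (87/30): 868.16 × 2.9 = 2517.7 N·m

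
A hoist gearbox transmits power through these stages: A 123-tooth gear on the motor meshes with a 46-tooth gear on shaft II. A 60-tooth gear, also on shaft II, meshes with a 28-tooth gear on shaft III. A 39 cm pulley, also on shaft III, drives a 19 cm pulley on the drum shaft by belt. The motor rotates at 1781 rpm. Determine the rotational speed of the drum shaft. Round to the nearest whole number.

Gear mesh: ratio = 46/123 = 0.37398, so shaft II turns at 1781 / 0.37398 = 4762.2 rpm.
Gear mesh: ratio = 28/60 = 0.46667, so shaft III turns at 4762.2 / 0.46667 = 10205 rpm.
Belt: ratio = 19/39 = 0.48718, so the drum shaft turns at 10205 / 0.48718 = 20947 rpm.

20947 rpm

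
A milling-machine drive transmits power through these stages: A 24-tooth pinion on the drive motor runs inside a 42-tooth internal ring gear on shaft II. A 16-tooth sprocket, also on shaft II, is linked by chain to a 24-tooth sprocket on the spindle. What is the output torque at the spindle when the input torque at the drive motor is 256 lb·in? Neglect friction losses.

After the internal gear (42/24): 256 × 1.75 = 448 lb·in
After the chain (24/16): 448 × 1.5 = 672 lb·in

672 lb·in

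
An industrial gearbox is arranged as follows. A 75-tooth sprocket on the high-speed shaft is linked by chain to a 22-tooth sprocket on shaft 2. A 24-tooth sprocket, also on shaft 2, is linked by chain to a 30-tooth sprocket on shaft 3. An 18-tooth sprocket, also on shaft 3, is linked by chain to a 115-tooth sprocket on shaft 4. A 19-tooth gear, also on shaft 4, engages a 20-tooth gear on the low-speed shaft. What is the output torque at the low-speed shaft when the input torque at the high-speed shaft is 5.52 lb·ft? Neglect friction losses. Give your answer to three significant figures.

Chain: ratio = 22/75 = 0.29333; torque at shaft 2 = 5.52 × 0.29333 = 1.6192 lb·ft.
Chain: ratio = 30/24 = 1.25; torque at shaft 3 = 1.6192 × 1.25 = 2.024 lb·ft.
Chain: ratio = 115/18 = 6.3889; torque at shaft 4 = 2.024 × 6.3889 = 12.931 lb·ft.
Gear mesh: ratio = 20/19 = 1.0526; torque at the low-speed shaft = 12.931 × 1.0526 = 13.612 lb·ft.

13.6 lb·ft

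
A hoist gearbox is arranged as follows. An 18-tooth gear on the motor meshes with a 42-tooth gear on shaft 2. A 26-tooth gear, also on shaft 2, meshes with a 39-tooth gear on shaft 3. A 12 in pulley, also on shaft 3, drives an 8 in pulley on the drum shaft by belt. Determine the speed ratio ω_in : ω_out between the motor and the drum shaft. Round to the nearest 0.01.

Each stage contributes driven/driver: gear mesh 42/18 = 2.3333, gear mesh 39/26 = 1.5, belt 8/12 = 0.66667.
Overall: 2.3333 × 1.5 × 0.66667 = 2.3333.

2.33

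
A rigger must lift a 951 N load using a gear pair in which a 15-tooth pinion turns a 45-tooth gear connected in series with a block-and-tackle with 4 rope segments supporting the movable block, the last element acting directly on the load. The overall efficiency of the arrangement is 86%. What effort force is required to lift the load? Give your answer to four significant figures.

Gear pair MA = 45/15 = 3.
Block-and-tackle MA = number of supporting rope parts = 4.
Combined ideal MA = 3 × 4 = 12.
Actual MA = 12 × 0.86 = 10.32.
Effort = load / actual MA = 951 / 10.32 = 92.151 N.

92.15 N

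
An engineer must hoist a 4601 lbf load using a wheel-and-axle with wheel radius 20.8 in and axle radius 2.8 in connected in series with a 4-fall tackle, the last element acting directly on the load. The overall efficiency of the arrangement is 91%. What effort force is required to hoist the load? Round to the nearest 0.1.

Wheel-and-axle MA = R/r = 20.8/2.8 = 7.4286.
Block-and-tackle MA = number of supporting rope parts = 4.
Combined ideal MA = 7.4286 × 4 = 29.714.
Actual MA = 29.714 × 0.91 = 27.04.
Effort = load / actual MA = 4601 / 27.04 = 170.16 lbf.

170.2 lbf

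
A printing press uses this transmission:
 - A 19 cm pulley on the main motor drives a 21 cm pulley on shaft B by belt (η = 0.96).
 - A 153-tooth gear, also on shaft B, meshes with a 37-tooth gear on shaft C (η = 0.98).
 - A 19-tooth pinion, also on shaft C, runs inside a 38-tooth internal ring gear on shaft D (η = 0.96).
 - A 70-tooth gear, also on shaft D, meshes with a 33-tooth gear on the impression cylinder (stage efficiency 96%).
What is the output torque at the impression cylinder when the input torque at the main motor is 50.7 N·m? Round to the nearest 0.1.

11.1 N·m

belt 21/19 = 1.1053 → τ = 50.7·1.1053·0.96 = 53.795 N·m
gear mesh 37/153 = 0.24183 → τ = 53.795·0.24183·0.98 = 12.749 N·m
internal gear 38/19 = 2 → τ = 12.749·2·0.96 = 24.478 N·m
gear mesh 33/70 = 0.47143 → τ = 24.478·0.47143·0.96 = 11.078 N·m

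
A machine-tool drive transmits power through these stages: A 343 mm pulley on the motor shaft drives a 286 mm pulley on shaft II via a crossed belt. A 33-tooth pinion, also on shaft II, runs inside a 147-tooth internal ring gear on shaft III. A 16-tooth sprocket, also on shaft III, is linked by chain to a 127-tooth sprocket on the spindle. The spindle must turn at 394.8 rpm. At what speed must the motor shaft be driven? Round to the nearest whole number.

Overall ratio R = 0.83382 × 4.4545 × 7.9375 = 29.482.
Required input speed = output speed × R = 394.8 × 29.482 = 11640 rpm.

11640 rpm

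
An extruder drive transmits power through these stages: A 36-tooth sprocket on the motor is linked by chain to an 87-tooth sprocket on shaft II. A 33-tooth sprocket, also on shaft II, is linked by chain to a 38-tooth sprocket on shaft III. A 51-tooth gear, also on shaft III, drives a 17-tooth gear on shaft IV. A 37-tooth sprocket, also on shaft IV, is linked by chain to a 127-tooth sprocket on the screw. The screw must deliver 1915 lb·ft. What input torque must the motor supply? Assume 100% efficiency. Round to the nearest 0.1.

Overall ratio R = 2.4167 × 1.1515 × 0.33333 × 3.4324 = 3.184.
Input torque = output torque / R = 1915 / 3.184 = 601.45 lb·ft.

601.5 lb·ft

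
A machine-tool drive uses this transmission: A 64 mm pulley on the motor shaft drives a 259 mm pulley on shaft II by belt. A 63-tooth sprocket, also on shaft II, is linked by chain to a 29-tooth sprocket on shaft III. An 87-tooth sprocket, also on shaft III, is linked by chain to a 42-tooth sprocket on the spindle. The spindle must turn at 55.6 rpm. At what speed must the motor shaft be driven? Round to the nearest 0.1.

Overall ratio R = 4.0469 × 0.46032 × 0.48276 = 0.89931.
Required input speed = output speed × R = 55.6 × 0.89931 = 50.001 rpm.

50.0 rpm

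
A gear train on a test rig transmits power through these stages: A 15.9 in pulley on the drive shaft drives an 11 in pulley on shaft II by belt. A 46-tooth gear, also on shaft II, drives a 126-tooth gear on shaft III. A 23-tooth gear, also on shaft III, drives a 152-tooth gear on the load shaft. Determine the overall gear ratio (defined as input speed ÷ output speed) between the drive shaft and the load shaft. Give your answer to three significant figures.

Each stage contributes driven/driver: belt 11/15.9 = 0.69182, gear mesh 126/46 = 2.7391, gear mesh 152/23 = 6.6087.
Overall: 0.69182 × 2.7391 × 6.6087 = 12.523.

12.5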